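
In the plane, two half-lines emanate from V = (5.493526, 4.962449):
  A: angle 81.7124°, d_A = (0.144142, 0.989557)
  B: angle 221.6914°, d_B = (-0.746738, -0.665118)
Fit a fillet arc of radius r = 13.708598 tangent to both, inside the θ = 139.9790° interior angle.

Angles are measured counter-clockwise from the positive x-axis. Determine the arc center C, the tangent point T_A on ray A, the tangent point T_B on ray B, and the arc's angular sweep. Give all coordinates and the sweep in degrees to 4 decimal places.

bisector direction at 151.7019° = (-0.880493,0.474059)
center distance |VC| = r/sin(θ/2) = 13.708598/sin(69.9895°) = 14.589359
C = V + |VC|·bis = (-7.3523,11.8787)
T_A = V + ((C−V)·d_A)·d_A = V + 4.9924·d_A = (6.2131,9.9027)
T_B = V + ((C−V)·d_B)·d_B = V + 4.9924·d_B = (1.7655,1.6419)
sweep = 180° − θ = 40.0210°

center=(-7.3523,11.8787) T_A=(6.2131,9.9027) T_B=(1.7655,1.6419) sweep=40.0210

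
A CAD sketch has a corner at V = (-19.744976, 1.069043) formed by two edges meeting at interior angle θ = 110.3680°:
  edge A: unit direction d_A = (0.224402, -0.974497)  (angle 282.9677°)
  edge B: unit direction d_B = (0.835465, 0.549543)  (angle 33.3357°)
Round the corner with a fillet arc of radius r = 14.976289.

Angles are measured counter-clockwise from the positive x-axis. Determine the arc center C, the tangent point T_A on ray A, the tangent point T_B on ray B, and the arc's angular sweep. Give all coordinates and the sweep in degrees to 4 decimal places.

bisector direction at 338.1517° = (0.928172,-0.372150)
center distance |VC| = r/sin(θ/2) = 14.976289/sin(55.1840°) = 18.241748
C = V + |VC|·bis = (-2.8135,-5.7196)
T_A = V + ((C−V)·d_A)·d_A = V + 10.4150·d_A = (-17.4078,-9.0803)
T_B = V + ((C−V)·d_B)·d_B = V + 10.4150·d_B = (-11.0436,6.7925)
sweep = 180° − θ = 69.6320°

center=(-2.8135,-5.7196) T_A=(-17.4078,-9.0803) T_B=(-11.0436,6.7925) sweep=69.6320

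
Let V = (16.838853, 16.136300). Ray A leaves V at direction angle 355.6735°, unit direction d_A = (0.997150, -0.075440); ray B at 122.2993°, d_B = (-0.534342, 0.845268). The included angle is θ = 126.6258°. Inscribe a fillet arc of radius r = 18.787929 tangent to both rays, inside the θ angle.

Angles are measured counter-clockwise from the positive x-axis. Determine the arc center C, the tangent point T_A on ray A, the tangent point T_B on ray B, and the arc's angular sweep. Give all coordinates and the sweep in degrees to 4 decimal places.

bisector direction at 58.9864° = (0.515242,0.857045)
center distance |VC| = r/sin(θ/2) = 18.787929/sin(63.3129°) = 21.027987
C = V + |VC|·bis = (27.6733,34.1582)
T_A = V + ((C−V)·d_A)·d_A = V + 9.4440·d_A = (26.2560,15.4238)
T_B = V + ((C−V)·d_B)·d_B = V + 9.4440·d_B = (11.7925,24.1191)
sweep = 180° − θ = 53.3742°

center=(27.6733,34.1582) T_A=(26.2560,15.4238) T_B=(11.7925,24.1191) sweep=53.3742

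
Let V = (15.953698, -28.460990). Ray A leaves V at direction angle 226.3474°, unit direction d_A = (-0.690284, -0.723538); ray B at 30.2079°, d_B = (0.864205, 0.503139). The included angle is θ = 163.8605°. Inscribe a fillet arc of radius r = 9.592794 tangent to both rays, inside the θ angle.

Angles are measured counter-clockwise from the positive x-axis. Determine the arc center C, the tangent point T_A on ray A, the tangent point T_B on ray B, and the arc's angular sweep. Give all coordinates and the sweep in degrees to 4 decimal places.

center=(21.9556,-36.0668) T_A=(15.0148,-29.4451) T_B=(17.1291,-27.7767) sweep=16.1395

bisector direction at 308.2776° = (0.619473,-0.785018)
center distance |VC| = r/sin(θ/2) = 9.592794/sin(81.9303°) = 9.688733
C = V + |VC|·bis = (21.9556,-36.0668)
T_A = V + ((C−V)·d_A)·d_A = V + 1.3601·d_A = (15.0148,-29.4451)
T_B = V + ((C−V)·d_B)·d_B = V + 1.3601·d_B = (17.1291,-27.7767)
sweep = 180° − θ = 16.1395°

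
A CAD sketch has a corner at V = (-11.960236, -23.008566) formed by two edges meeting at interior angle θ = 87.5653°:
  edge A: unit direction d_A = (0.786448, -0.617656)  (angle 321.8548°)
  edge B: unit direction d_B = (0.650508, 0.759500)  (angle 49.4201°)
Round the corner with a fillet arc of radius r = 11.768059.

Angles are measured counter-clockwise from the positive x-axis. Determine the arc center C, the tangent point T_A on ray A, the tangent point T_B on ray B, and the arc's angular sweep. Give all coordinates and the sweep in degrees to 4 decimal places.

bisector direction at 5.6375° = (0.995163,0.098233)
center distance |VC| = r/sin(θ/2) = 11.768059/sin(43.7826°) = 17.007719
C = V + |VC|·bis = (4.9652,-21.3378)
T_A = V + ((C−V)·d_A)·d_A = V + 12.2791·d_A = (-2.3034,-30.5928)
T_B = V + ((C−V)·d_B)·d_B = V + 12.2791·d_B = (-3.9726,-13.6826)
sweep = 180° − θ = 92.4347°

center=(4.9652,-21.3378) T_A=(-2.3034,-30.5928) T_B=(-3.9726,-13.6826) sweep=92.4347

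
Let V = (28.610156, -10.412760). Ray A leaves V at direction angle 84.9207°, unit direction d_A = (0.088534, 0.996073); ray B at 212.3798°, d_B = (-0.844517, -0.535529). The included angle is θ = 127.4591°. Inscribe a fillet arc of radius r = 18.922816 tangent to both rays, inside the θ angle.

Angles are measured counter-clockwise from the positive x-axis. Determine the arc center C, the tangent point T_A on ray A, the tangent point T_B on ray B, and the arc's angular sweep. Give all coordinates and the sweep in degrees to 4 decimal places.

center=(10.5886,0.5660) T_A=(29.4371,-1.1093) T_B=(20.7223,-15.4147) sweep=52.5409

bisector direction at 148.6502° = (-0.854007,0.520261)
center distance |VC| = r/sin(θ/2) = 18.922816/sin(63.7296°) = 21.102379
C = V + |VC|·bis = (10.5886,0.5660)
T_A = V + ((C−V)·d_A)·d_A = V + 9.3401·d_A = (29.4371,-1.1093)
T_B = V + ((C−V)·d_B)·d_B = V + 9.3401·d_B = (20.7223,-15.4147)
sweep = 180° − θ = 52.5409°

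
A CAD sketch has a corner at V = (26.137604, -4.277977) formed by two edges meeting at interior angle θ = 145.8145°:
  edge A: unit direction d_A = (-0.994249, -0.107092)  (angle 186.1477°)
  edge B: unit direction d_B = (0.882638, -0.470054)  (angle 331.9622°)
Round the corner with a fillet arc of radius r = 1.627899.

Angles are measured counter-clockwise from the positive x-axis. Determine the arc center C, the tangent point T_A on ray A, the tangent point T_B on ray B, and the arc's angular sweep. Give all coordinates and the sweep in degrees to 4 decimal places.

bisector direction at 259.0550° = (-0.189867,-0.981810)
center distance |VC| = r/sin(θ/2) = 1.627899/sin(72.9073°) = 1.703126
C = V + |VC|·bis = (25.8142,-5.9501)
T_A = V + ((C−V)·d_A)·d_A = V + 0.5006·d_A = (25.6399,-4.3316)
T_B = V + ((C−V)·d_B)·d_B = V + 0.5006·d_B = (26.5794,-4.5133)
sweep = 180° − θ = 34.1855°

center=(25.8142,-5.9501) T_A=(25.6399,-4.3316) T_B=(26.5794,-4.5133) sweep=34.1855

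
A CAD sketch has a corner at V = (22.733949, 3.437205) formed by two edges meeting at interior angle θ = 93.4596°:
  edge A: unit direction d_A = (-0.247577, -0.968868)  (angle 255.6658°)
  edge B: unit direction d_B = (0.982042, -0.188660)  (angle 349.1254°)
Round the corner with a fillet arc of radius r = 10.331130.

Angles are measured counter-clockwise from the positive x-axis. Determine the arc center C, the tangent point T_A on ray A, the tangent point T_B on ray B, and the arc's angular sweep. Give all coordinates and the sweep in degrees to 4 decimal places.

bisector direction at 302.3956° = (0.535762,-0.844369)
center distance |VC| = r/sin(θ/2) = 10.331130/sin(46.7298°) = 14.188591
C = V + |VC|·bis = (30.3357,-8.5432)
T_A = V + ((C−V)·d_A)·d_A = V + 9.7254·d_A = (20.3262,-5.9854)
T_B = V + ((C−V)·d_B)·d_B = V + 9.7254·d_B = (32.2847,1.6024)
sweep = 180° − θ = 86.5404°

center=(30.3357,-8.5432) T_A=(20.3262,-5.9854) T_B=(32.2847,1.6024) sweep=86.5404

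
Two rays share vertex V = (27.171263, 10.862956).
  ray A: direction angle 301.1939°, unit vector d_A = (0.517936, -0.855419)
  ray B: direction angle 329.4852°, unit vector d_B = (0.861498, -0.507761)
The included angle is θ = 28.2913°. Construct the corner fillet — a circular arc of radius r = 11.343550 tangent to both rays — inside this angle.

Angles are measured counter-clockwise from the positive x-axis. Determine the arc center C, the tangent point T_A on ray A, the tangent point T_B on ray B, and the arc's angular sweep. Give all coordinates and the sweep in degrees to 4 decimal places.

center=(60.1864,-21.7632) T_A=(50.4829,-27.6384) T_B=(65.9462,-11.9907) sweep=151.7087

bisector direction at 315.3395° = (0.711285,-0.702904)
center distance |VC| = r/sin(θ/2) = 11.343550/sin(14.1456°) = 46.416212
C = V + |VC|·bis = (60.1864,-21.7632)
T_A = V + ((C−V)·d_A)·d_A = V + 45.0088·d_A = (50.4829,-27.6384)
T_B = V + ((C−V)·d_B)·d_B = V + 45.0088·d_B = (65.9462,-11.9907)
sweep = 180° − θ = 151.7087°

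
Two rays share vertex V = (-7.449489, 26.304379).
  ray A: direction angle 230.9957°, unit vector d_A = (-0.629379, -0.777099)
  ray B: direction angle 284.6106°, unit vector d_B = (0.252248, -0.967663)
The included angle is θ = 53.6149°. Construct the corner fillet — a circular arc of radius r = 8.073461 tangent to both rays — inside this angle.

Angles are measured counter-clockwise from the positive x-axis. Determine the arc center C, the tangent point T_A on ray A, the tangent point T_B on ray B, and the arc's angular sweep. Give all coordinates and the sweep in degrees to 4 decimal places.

center=(-11.2316,8.8070) T_A=(-17.5054,13.8882) T_B=(-3.4192,10.8435) sweep=126.3851

bisector direction at 257.8032° = (-0.211271,-0.977428)
center distance |VC| = r/sin(θ/2) = 8.073461/sin(26.8074°) = 17.901498
C = V + |VC|·bis = (-11.2316,8.8070)
T_A = V + ((C−V)·d_A)·d_A = V + 15.9776·d_A = (-17.5054,13.8882)
T_B = V + ((C−V)·d_B)·d_B = V + 15.9776·d_B = (-3.4192,10.8435)
sweep = 180° − θ = 126.3851°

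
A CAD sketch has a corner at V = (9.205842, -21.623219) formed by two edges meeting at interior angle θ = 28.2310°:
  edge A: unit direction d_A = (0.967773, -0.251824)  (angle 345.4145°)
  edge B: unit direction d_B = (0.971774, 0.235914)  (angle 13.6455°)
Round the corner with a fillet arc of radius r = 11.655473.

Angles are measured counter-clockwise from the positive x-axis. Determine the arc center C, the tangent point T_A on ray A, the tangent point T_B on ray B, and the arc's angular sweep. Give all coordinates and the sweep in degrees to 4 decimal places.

center=(56.9966,-22.0153) T_A=(54.0615,-33.2951) T_B=(54.2469,-10.6888) sweep=151.7690

bisector direction at 359.5300° = (0.999966,-0.008203)
center distance |VC| = r/sin(θ/2) = 11.655473/sin(14.1155°) = 47.792350
C = V + |VC|·bis = (56.9966,-22.0153)
T_A = V + ((C−V)·d_A)·d_A = V + 46.3493·d_A = (54.0615,-33.2951)
T_B = V + ((C−V)·d_B)·d_B = V + 46.3493·d_B = (54.2469,-10.6888)
sweep = 180° − θ = 151.7690°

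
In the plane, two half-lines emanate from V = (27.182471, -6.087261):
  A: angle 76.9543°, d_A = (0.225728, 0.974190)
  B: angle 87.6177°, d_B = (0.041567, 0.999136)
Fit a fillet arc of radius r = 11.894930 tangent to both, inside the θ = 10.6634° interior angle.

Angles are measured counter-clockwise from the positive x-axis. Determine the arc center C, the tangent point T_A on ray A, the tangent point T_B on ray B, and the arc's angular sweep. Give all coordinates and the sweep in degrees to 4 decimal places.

bisector direction at 82.2860° = (0.134228,0.990950)
center distance |VC| = r/sin(θ/2) = 11.894930/sin(5.3317°) = 128.010556
C = V + |VC|·bis = (44.3651,120.7649)
T_A = V + ((C−V)·d_A)·d_A = V + 127.4567·d_A = (55.9530,118.0798)
T_B = V + ((C−V)·d_B)·d_B = V + 127.4567·d_B = (32.4805,121.2593)
sweep = 180° − θ = 169.3366°

center=(44.3651,120.7649) T_A=(55.9530,118.0798) T_B=(32.4805,121.2593) sweep=169.3366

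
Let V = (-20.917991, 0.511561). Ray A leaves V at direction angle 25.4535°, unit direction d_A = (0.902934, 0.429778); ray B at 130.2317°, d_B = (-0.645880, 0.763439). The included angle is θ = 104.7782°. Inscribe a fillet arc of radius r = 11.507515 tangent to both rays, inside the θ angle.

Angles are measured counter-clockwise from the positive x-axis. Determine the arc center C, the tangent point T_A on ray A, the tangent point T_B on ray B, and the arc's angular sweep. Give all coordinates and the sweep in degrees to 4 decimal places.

bisector direction at 77.8426° = (0.210598,0.977573)
center distance |VC| = r/sin(θ/2) = 11.507515/sin(52.3891°) = 14.526507
C = V + |VC|·bis = (-17.8587,14.7123)
T_A = V + ((C−V)·d_A)·d_A = V + 8.8655·d_A = (-12.9131,4.3217)
T_B = V + ((C−V)·d_B)·d_B = V + 8.8655·d_B = (-26.6440,7.2798)
sweep = 180° − θ = 75.2218°

center=(-17.8587,14.7123) T_A=(-12.9131,4.3217) T_B=(-26.6440,7.2798) sweep=75.2218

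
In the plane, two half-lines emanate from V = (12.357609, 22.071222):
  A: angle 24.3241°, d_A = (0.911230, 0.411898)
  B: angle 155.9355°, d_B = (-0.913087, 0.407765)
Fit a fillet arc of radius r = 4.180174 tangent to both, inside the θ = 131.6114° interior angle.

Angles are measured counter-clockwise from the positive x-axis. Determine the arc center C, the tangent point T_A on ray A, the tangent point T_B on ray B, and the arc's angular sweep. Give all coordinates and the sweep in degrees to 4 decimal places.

center=(12.3472,26.6539) T_A=(14.0690,22.8448) T_B=(10.6427,22.8371) sweep=48.3886

bisector direction at 90.1298° = (-0.002265,0.999997)
center distance |VC| = r/sin(θ/2) = 4.180174/sin(65.8057°) = 4.582716
C = V + |VC|·bis = (12.3472,26.6539)
T_A = V + ((C−V)·d_A)·d_A = V + 1.8781·d_A = (14.0690,22.8448)
T_B = V + ((C−V)·d_B)·d_B = V + 1.8781·d_B = (10.6427,22.8371)
sweep = 180° − θ = 48.3886°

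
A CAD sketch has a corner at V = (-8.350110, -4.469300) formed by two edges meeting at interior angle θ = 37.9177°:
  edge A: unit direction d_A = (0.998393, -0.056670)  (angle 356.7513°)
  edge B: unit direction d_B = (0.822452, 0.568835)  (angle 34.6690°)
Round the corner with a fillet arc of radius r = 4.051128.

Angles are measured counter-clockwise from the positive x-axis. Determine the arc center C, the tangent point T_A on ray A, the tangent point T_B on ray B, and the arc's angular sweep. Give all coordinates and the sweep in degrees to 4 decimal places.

center=(3.6534,-1.0930) T_A=(3.4238,-5.1376) T_B=(1.3489,2.2389) sweep=142.0823

bisector direction at 15.7101° = (0.962644,0.270771)
center distance |VC| = r/sin(θ/2) = 4.051128/sin(18.9589°) = 12.469268
C = V + |VC|·bis = (3.6534,-1.0930)
T_A = V + ((C−V)·d_A)·d_A = V + 11.7928·d_A = (3.4238,-5.1376)
T_B = V + ((C−V)·d_B)·d_B = V + 11.7928·d_B = (1.3489,2.2389)
sweep = 180° − θ = 142.0823°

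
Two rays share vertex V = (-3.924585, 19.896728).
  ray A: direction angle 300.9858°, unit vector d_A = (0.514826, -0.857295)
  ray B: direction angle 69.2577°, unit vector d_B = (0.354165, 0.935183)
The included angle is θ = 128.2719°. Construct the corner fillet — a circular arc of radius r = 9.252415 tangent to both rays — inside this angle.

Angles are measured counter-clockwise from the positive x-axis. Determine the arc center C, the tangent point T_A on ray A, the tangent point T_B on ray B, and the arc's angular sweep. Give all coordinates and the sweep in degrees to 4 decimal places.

center=(6.3167,20.8147) T_A=(-1.6153,16.0513) T_B=(-2.3360,24.0915) sweep=51.7281

bisector direction at 5.1217° = (0.996007,0.089272)
center distance |VC| = r/sin(θ/2) = 9.252415/sin(64.1359°) = 10.282384
C = V + |VC|·bis = (6.3167,20.8147)
T_A = V + ((C−V)·d_A)·d_A = V + 4.4856·d_A = (-1.6153,16.0513)
T_B = V + ((C−V)·d_B)·d_B = V + 4.4856·d_B = (-2.3360,24.0915)
sweep = 180° − θ = 51.7281°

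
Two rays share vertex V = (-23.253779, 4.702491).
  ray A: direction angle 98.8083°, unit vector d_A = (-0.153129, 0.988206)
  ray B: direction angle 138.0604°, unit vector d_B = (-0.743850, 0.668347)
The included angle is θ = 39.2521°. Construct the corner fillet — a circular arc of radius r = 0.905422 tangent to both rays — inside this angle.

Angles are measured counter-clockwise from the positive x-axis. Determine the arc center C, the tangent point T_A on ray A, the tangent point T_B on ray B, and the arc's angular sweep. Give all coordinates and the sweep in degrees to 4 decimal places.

center=(-24.5373,7.0730) T_A=(-23.6426,7.2116) T_B=(-25.1425,6.3995) sweep=140.7479

bisector direction at 118.4344° = (-0.476151,0.879363)
center distance |VC| = r/sin(θ/2) = 0.905422/sin(19.6260°) = 2.695672
C = V + |VC|·bis = (-24.5373,7.0730)
T_A = V + ((C−V)·d_A)·d_A = V + 2.5391·d_A = (-23.6426,7.2116)
T_B = V + ((C−V)·d_B)·d_B = V + 2.5391·d_B = (-25.1425,6.3995)
sweep = 180° − θ = 140.7479°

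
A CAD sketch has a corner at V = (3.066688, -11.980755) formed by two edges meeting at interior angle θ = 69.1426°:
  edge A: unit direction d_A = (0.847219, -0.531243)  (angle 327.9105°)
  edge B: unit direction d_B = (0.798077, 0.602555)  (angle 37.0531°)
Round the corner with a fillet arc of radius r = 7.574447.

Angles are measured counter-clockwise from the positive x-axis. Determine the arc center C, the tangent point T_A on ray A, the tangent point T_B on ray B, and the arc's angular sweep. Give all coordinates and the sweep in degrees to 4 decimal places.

bisector direction at 2.4818° = (0.999062,0.043302)
center distance |VC| = r/sin(θ/2) = 7.574447/sin(34.5713°) = 13.348658
C = V + |VC|·bis = (16.4028,-11.4027)
T_A = V + ((C−V)·d_A)·d_A = V + 10.9916·d_A = (12.3790,-17.8199)
T_B = V + ((C−V)·d_B)·d_B = V + 10.9916·d_B = (11.8388,-5.3577)
sweep = 180° − θ = 110.8574°

center=(16.4028,-11.4027) T_A=(12.3790,-17.8199) T_B=(11.8388,-5.3577) sweep=110.8574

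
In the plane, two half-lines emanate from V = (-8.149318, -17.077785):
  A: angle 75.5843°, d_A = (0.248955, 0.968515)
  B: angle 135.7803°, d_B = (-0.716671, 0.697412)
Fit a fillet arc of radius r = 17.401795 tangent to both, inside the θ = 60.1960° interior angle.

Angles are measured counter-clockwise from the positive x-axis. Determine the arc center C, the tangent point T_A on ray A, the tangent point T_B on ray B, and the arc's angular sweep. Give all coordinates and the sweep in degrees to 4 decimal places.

bisector direction at 105.6823° = (-0.270303,0.962775)
center distance |VC| = r/sin(θ/2) = 17.401795/sin(30.0980°) = 34.700838
C = V + |VC|·bis = (-17.5291,16.3313)
T_A = V + ((C−V)·d_A)·d_A = V + 30.0221·d_A = (-0.6752,11.9991)
T_B = V + ((C−V)·d_B)·d_B = V + 30.0221·d_B = (-29.6653,3.8600)
sweep = 180° − θ = 119.8040°

center=(-17.5291,16.3313) T_A=(-0.6752,11.9991) T_B=(-29.6653,3.8600) sweep=119.8040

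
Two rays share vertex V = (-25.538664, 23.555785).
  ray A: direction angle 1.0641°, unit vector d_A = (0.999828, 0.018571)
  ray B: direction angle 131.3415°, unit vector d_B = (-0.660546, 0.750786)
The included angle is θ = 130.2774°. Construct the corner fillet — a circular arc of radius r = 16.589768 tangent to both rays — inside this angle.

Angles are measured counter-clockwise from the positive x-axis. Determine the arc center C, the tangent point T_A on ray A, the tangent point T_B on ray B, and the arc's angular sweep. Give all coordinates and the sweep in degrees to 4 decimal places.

bisector direction at 66.2028° = (0.403501,0.914979)
center distance |VC| = r/sin(θ/2) = 16.589768/sin(65.1387°) = 18.284198
C = V + |VC|·bis = (-18.1610,40.2854)
T_A = V + ((C−V)·d_A)·d_A = V + 7.6871·d_A = (-17.8529,23.6985)
T_B = V + ((C−V)·d_B)·d_B = V + 7.6871·d_B = (-30.6163,29.3271)
sweep = 180° − θ = 49.7226°

center=(-18.1610,40.2854) T_A=(-17.8529,23.6985) T_B=(-30.6163,29.3271) sweep=49.7226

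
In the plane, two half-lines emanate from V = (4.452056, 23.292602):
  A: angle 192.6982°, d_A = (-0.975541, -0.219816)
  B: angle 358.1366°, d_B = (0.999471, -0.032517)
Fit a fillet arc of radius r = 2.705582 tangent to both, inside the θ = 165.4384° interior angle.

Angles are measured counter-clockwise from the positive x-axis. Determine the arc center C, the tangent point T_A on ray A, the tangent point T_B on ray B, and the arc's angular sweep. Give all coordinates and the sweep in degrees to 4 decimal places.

center=(4.7096,20.5772) T_A=(4.1148,23.2166) T_B=(4.7975,23.2814) sweep=14.5616

bisector direction at 275.4174° = (0.094411,-0.995533)
center distance |VC| = r/sin(θ/2) = 2.705582/sin(82.7192°) = 2.727575
C = V + |VC|·bis = (4.7096,20.5772)
T_A = V + ((C−V)·d_A)·d_A = V + 0.3457·d_A = (4.1148,23.2166)
T_B = V + ((C−V)·d_B)·d_B = V + 0.3457·d_B = (4.7975,23.2814)
sweep = 180° − θ = 14.5616°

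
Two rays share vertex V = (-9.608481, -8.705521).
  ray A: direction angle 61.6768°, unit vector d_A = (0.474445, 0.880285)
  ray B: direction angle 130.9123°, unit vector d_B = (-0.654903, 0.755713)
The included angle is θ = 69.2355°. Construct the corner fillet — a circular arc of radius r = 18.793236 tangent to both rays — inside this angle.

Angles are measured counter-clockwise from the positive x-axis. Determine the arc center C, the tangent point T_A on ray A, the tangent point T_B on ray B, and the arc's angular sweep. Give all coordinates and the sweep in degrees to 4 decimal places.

bisector direction at 96.2945° = (-0.109640,0.993971)
center distance |VC| = r/sin(θ/2) = 18.793236/sin(34.6178°) = 33.080933
C = V + |VC|·bis = (-13.2355,24.1760)
T_A = V + ((C−V)·d_A)·d_A = V + 27.2243·d_A = (3.3079,15.2596)
T_B = V + ((C−V)·d_B)·d_B = V + 27.2243·d_B = (-27.4378,11.8682)
sweep = 180° − θ = 110.7645°

center=(-13.2355,24.1760) T_A=(3.3079,15.2596) T_B=(-27.4378,11.8682) sweep=110.7645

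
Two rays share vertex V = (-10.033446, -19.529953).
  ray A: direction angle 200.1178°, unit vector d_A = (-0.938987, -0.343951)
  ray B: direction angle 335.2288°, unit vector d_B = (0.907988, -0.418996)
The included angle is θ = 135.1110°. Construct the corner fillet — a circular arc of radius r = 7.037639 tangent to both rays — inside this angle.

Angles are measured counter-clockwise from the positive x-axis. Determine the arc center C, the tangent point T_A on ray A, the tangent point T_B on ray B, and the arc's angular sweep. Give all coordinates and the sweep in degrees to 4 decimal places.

bisector direction at 267.6733° = (-0.040597,-0.999176)
center distance |VC| = r/sin(θ/2) = 7.037639/sin(67.5555°) = 7.614434
C = V + |VC|·bis = (-10.3426,-27.1381)
T_A = V + ((C−V)·d_A)·d_A = V + 2.9071·d_A = (-12.7632,-20.5299)
T_B = V + ((C−V)·d_B)·d_B = V + 2.9071·d_B = (-7.3938,-20.7480)
sweep = 180° − θ = 44.8890°

center=(-10.3426,-27.1381) T_A=(-12.7632,-20.5299) T_B=(-7.3938,-20.7480) sweep=44.8890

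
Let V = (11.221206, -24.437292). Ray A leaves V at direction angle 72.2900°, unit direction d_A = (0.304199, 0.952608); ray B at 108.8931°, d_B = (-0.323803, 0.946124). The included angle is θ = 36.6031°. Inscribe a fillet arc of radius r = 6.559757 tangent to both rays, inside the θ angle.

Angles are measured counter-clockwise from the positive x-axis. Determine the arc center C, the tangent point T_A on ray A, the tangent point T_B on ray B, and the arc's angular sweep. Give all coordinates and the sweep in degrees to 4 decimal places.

bisector direction at 90.5916° = (-0.010324,0.999947)
center distance |VC| = r/sin(θ/2) = 6.559757/sin(18.3015°) = 20.889739
C = V + |VC|·bis = (11.0055,-3.5487)
T_A = V + ((C−V)·d_A)·d_A = V + 19.8331·d_A = (17.2544,-5.5441)
T_B = V + ((C−V)·d_B)·d_B = V + 19.8331·d_B = (4.7992,-5.6727)
sweep = 180° − θ = 143.3969°

center=(11.0055,-3.5487) T_A=(17.2544,-5.5441) T_B=(4.7992,-5.6727) sweep=143.3969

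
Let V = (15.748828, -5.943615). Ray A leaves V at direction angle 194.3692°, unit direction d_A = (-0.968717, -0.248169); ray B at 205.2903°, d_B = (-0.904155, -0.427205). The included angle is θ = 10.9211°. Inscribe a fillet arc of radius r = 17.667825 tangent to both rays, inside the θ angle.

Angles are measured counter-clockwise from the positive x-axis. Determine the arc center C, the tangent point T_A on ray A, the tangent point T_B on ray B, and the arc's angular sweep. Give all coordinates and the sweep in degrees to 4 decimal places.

center=(-158.9059,-68.9256) T_A=(-163.2905,-51.8105) T_B=(-151.3581,-84.9001) sweep=169.0789

bisector direction at 199.8298° = (-0.940705,-0.339226)
center distance |VC| = r/sin(θ/2) = 17.667825/sin(5.4605°) = 185.663691
C = V + |VC|·bis = (-158.9059,-68.9256)
T_A = V + ((C−V)·d_A)·d_A = V + 184.8211·d_A = (-163.2905,-51.8105)
T_B = V + ((C−V)·d_B)·d_B = V + 184.8211·d_B = (-151.3581,-84.9001)
sweep = 180° − θ = 169.0789°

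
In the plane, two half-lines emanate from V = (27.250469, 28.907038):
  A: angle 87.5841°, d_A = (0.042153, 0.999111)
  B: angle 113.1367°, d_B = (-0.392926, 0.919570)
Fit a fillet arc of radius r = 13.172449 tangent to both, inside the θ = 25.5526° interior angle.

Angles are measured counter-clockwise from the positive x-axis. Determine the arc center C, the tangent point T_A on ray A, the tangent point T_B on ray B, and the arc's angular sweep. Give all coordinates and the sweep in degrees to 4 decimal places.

center=(16.5384,87.5006) T_A=(29.6991,86.9454) T_B=(4.4254,82.3248) sweep=154.4474

bisector direction at 100.3604° = (-0.179839,0.983696)
center distance |VC| = r/sin(θ/2) = 13.172449/sin(12.7763°) = 59.564730
C = V + |VC|·bis = (16.5384,87.5006)
T_A = V + ((C−V)·d_A)·d_A = V + 58.0900·d_A = (29.6991,86.9454)
T_B = V + ((C−V)·d_B)·d_B = V + 58.0900·d_B = (4.4254,82.3248)
sweep = 180° − θ = 154.4474°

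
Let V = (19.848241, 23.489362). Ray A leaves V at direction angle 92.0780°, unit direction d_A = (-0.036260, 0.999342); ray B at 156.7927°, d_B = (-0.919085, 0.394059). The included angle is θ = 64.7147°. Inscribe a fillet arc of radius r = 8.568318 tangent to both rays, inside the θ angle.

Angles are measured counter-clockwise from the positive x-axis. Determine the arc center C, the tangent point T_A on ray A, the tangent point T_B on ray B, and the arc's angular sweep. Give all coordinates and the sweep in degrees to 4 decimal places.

bisector direction at 124.4353° = (-0.565476,0.824765)
center distance |VC| = r/sin(θ/2) = 8.568318/sin(32.3573°) = 16.009618
C = V + |VC|·bis = (10.7952,36.6935)
T_A = V + ((C−V)·d_A)·d_A = V + 13.5237·d_A = (19.3579,37.0042)
T_B = V + ((C−V)·d_B)·d_B = V + 13.5237·d_B = (7.4188,28.8185)
sweep = 180° − θ = 115.2853°

center=(10.7952,36.6935) T_A=(19.3579,37.0042) T_B=(7.4188,28.8185) sweep=115.2853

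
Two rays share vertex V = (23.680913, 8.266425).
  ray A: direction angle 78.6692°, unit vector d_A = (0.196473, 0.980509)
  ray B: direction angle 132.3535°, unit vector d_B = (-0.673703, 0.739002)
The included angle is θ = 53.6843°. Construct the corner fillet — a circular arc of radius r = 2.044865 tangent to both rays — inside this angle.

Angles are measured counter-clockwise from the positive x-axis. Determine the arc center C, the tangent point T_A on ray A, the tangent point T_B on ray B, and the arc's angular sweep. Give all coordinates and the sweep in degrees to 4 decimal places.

center=(22.4698,12.6302) T_A=(24.4748,12.2284) T_B=(20.9586,11.2526) sweep=126.3157

bisector direction at 105.5114° = (-0.267429,0.963577)
center distance |VC| = r/sin(θ/2) = 2.044865/sin(26.8422°) = 4.528706
C = V + |VC|·bis = (22.4698,12.6302)
T_A = V + ((C−V)·d_A)·d_A = V + 4.0408·d_A = (24.4748,12.2284)
T_B = V + ((C−V)·d_B)·d_B = V + 4.0408·d_B = (20.9586,11.2526)
sweep = 180° − θ = 126.3157°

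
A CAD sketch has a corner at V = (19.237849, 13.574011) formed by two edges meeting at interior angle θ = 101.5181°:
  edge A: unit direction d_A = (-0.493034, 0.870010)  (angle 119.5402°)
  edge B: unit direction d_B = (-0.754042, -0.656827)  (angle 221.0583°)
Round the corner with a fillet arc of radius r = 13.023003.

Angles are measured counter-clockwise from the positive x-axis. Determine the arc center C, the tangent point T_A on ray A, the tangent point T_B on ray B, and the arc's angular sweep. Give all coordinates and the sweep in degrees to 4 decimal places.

bisector direction at 170.2993° = (-0.985701,0.168502)
center distance |VC| = r/sin(θ/2) = 13.023003/sin(50.7591°) = 16.814884
C = V + |VC|·bis = (2.6634,16.4074)
T_A = V + ((C−V)·d_A)·d_A = V + 10.6368·d_A = (13.9935,22.8281)
T_B = V + ((C−V)·d_B)·d_B = V + 10.6368·d_B = (11.2173,6.5875)
sweep = 180° − θ = 78.4819°

center=(2.6634,16.4074) T_A=(13.9935,22.8281) T_B=(11.2173,6.5875) sweep=78.4819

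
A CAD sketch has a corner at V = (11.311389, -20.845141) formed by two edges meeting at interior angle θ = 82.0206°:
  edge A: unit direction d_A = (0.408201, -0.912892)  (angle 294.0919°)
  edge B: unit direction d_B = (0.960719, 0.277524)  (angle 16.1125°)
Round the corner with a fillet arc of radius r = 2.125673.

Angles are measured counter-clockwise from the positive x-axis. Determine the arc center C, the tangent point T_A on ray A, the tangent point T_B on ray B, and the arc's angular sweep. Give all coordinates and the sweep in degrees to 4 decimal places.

center=(14.2497,-22.2089) T_A=(12.3092,-23.0766) T_B=(13.6598,-20.1668) sweep=97.9794

bisector direction at 335.1022° = (0.907060,-0.421001)
center distance |VC| = r/sin(θ/2) = 2.125673/sin(41.0103°) = 3.239394
C = V + |VC|·bis = (14.2497,-22.2089)
T_A = V + ((C−V)·d_A)·d_A = V + 2.4444·d_A = (12.3092,-23.0766)
T_B = V + ((C−V)·d_B)·d_B = V + 2.4444·d_B = (13.6598,-20.1668)
sweep = 180° − θ = 97.9794°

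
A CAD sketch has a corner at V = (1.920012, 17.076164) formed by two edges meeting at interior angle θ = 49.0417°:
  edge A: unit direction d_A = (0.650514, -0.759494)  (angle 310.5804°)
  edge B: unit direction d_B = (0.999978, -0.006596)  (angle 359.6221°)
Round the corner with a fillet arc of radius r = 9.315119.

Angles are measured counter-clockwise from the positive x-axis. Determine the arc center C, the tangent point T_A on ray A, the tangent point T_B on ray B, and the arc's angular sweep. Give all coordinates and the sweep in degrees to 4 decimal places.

bisector direction at 335.1013° = (0.907053,-0.421016)
center distance |VC| = r/sin(θ/2) = 9.315119/sin(24.5208°) = 22.444753
C = V + |VC|·bis = (22.2786,7.6266)
T_A = V + ((C−V)·d_A)·d_A = V + 20.4205·d_A = (15.2038,1.5669)
T_B = V + ((C−V)·d_B)·d_B = V + 20.4205·d_B = (22.3400,16.9415)
sweep = 180° − θ = 130.9583°

center=(22.2786,7.6266) T_A=(15.2038,1.5669) T_B=(22.3400,16.9415) sweep=130.9583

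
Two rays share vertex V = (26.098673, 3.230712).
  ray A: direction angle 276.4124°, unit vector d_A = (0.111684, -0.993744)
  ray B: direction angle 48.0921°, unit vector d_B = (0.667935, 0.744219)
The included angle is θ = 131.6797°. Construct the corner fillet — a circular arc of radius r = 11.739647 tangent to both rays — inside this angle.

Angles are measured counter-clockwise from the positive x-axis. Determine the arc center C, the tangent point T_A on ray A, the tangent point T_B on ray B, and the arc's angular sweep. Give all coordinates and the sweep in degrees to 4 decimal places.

center=(38.3530,-0.6914) T_A=(26.6868,-2.0025) T_B=(29.6162,7.1499) sweep=48.3203

bisector direction at 342.2522° = (0.952408,-0.304827)
center distance |VC| = r/sin(θ/2) = 11.739647/sin(65.8398°) = 12.866706
C = V + |VC|·bis = (38.3530,-0.6914)
T_A = V + ((C−V)·d_A)·d_A = V + 5.2662·d_A = (26.6868,-2.0025)
T_B = V + ((C−V)·d_B)·d_B = V + 5.2662·d_B = (29.6162,7.1499)
sweep = 180° − θ = 48.3203°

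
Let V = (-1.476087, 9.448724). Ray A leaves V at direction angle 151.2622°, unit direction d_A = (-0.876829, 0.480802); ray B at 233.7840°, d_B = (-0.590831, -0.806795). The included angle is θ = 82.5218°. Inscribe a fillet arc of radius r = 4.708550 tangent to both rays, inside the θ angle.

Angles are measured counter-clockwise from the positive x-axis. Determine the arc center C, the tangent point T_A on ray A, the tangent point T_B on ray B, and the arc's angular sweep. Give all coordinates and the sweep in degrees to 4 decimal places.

center=(-8.4459,7.9006) T_A=(-6.1820,12.0292) T_B=(-4.6471,5.1186) sweep=97.4782

bisector direction at 192.5231° = (-0.976209,-0.216833)
center distance |VC| = r/sin(θ/2) = 4.708550/sin(41.2609°) = 7.139696
C = V + |VC|·bis = (-8.4459,7.9006)
T_A = V + ((C−V)·d_A)·d_A = V + 5.3670·d_A = (-6.1820,12.0292)
T_B = V + ((C−V)·d_B)·d_B = V + 5.3670·d_B = (-4.6471,5.1186)
sweep = 180° − θ = 97.4782°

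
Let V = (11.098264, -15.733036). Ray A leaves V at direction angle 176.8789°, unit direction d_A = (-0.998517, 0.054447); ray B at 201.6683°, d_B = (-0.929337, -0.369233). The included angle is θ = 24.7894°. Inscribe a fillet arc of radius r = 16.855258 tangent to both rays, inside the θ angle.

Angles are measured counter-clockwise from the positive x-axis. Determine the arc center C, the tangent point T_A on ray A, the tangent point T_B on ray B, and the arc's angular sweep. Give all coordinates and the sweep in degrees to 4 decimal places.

bisector direction at 189.2736° = (-0.986930,-0.161149)
center distance |VC| = r/sin(θ/2) = 16.855258/sin(12.3947°) = 78.526215
C = V + |VC|·bis = (-66.4016,-28.3875)
T_A = V + ((C−V)·d_A)·d_A = V + 76.6959·d_A = (-65.4839,-11.5572)
T_B = V + ((C−V)·d_B)·d_B = V + 76.6959·d_B = (-60.1781,-44.0517)
sweep = 180° − θ = 155.2106°

center=(-66.4016,-28.3875) T_A=(-65.4839,-11.5572) T_B=(-60.1781,-44.0517) sweep=155.2106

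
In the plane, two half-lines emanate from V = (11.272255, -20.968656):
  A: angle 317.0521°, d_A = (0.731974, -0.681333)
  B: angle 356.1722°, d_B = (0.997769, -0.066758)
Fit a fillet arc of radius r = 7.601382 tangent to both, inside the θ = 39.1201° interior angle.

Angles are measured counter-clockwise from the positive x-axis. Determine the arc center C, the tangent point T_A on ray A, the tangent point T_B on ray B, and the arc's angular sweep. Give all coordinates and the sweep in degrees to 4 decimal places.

center=(32.1114,-29.9813) T_A=(26.9324,-35.5453) T_B=(32.6189,-22.3969) sweep=140.8799

bisector direction at 336.6121° = (0.917839,-0.396953)
center distance |VC| = r/sin(θ/2) = 7.601382/sin(19.5601°) = 22.704611
C = V + |VC|·bis = (32.1114,-29.9813)
T_A = V + ((C−V)·d_A)·d_A = V + 21.3944·d_A = (26.9324,-35.5453)
T_B = V + ((C−V)·d_B)·d_B = V + 21.3944·d_B = (32.6189,-22.3969)
sweep = 180° − θ = 140.8799°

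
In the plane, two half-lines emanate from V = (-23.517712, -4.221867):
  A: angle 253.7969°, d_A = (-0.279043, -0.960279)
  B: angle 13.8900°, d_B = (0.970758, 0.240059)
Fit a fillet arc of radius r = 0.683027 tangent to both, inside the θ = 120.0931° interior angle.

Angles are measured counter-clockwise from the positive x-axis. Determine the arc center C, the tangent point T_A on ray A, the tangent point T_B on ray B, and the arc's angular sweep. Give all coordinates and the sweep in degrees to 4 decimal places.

center=(-22.9716,-4.7904) T_A=(-23.6275,-4.5998) T_B=(-23.1356,-4.1274) sweep=59.9069

bisector direction at 313.8434° = (0.692690,-0.721235)
center distance |VC| = r/sin(θ/2) = 0.683027/sin(60.0466°) = 0.788322
C = V + |VC|·bis = (-22.9716,-4.7904)
T_A = V + ((C−V)·d_A)·d_A = V + 0.3936·d_A = (-23.6275,-4.5998)
T_B = V + ((C−V)·d_B)·d_B = V + 0.3936·d_B = (-23.1356,-4.1274)
sweep = 180° − θ = 59.9069°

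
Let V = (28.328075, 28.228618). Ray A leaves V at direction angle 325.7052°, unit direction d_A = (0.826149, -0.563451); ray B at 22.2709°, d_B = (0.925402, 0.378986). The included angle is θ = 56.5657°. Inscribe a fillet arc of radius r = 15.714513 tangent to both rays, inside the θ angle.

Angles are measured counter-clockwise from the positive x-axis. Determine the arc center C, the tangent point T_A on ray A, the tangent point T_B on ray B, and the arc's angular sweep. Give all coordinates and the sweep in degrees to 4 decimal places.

bisector direction at 353.9880° = (0.994500,-0.104736)
center distance |VC| = r/sin(θ/2) = 15.714513/sin(28.2828°) = 33.165251
C = V + |VC|·bis = (61.3109,24.7550)
T_A = V + ((C−V)·d_A)·d_A = V + 29.2060·d_A = (52.4566,11.7725)
T_B = V + ((C−V)·d_B)·d_B = V + 29.2060·d_B = (55.3553,39.2973)
sweep = 180° − θ = 123.4343°

center=(61.3109,24.7550) T_A=(52.4566,11.7725) T_B=(55.3553,39.2973) sweep=123.4343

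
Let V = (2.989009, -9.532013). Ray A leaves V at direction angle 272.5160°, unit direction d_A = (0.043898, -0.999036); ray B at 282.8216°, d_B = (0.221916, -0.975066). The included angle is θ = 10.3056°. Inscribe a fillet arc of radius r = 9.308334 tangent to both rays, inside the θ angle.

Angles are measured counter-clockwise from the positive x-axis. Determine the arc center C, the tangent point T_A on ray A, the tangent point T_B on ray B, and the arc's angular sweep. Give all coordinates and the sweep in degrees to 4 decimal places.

bisector direction at 277.6688° = (0.133447,-0.991056)
center distance |VC| = r/sin(θ/2) = 9.308334/sin(5.1528°) = 103.642264
C = V + |VC|·bis = (16.8197,-112.2473)
T_A = V + ((C−V)·d_A)·d_A = V + 103.2234·d_A = (7.5203,-112.6559)
T_B = V + ((C−V)·d_B)·d_B = V + 103.2234·d_B = (25.8959,-110.1816)
sweep = 180° − θ = 169.6944°

center=(16.8197,-112.2473) T_A=(7.5203,-112.6559) T_B=(25.8959,-110.1816) sweep=169.6944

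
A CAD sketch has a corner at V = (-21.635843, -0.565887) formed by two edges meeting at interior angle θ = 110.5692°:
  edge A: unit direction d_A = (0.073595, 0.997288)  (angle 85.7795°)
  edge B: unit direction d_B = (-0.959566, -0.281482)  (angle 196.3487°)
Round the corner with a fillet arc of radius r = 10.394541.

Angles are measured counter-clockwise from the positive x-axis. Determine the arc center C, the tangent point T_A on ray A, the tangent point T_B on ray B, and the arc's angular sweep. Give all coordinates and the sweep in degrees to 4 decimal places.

center=(-31.4722,7.3812) T_A=(-21.1058,6.6162) T_B=(-28.5463,-2.5930) sweep=69.4308

bisector direction at 141.0641° = (-0.777850,0.628451)
center distance |VC| = r/sin(θ/2) = 10.394541/sin(55.2846°) = 12.645565
C = V + |VC|·bis = (-31.4722,7.3812)
T_A = V + ((C−V)·d_A)·d_A = V + 7.2017·d_A = (-21.1058,6.6162)
T_B = V + ((C−V)·d_B)·d_B = V + 7.2017·d_B = (-28.5463,-2.5930)
sweep = 180° − θ = 69.4308°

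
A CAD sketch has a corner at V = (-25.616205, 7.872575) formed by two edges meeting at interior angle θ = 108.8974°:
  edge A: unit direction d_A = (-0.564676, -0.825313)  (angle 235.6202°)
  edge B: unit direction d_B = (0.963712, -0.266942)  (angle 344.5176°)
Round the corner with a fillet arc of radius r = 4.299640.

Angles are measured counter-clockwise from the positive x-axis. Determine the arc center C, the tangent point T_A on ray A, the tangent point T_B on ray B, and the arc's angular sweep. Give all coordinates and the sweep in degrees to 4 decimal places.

bisector direction at 290.0689° = (0.343150,-0.939281)
center distance |VC| = r/sin(θ/2) = 4.299640/sin(54.4487°) = 5.284741
C = V + |VC|·bis = (-23.8027,2.9087)
T_A = V + ((C−V)·d_A)·d_A = V + 3.0727·d_A = (-27.3513,5.3366)
T_B = V + ((C−V)·d_B)·d_B = V + 3.0727·d_B = (-22.6550,7.0523)
sweep = 180° − θ = 71.1026°

center=(-23.8027,2.9087) T_A=(-27.3513,5.3366) T_B=(-22.6550,7.0523) sweep=71.1026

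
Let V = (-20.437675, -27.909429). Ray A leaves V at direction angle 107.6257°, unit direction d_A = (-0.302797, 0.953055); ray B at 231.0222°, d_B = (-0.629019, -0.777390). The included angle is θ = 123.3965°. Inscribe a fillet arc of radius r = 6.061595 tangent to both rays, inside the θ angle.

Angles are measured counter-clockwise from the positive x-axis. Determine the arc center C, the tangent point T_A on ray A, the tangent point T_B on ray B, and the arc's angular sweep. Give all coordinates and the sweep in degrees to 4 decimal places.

center=(-27.2031,-26.6340) T_A=(-21.4260,-24.7986) T_B=(-22.4908,-30.4469) sweep=56.6035

bisector direction at 169.3239° = (-0.982690,0.185256)
center distance |VC| = r/sin(θ/2) = 6.061595/sin(61.6983°) = 6.884555
C = V + |VC|·bis = (-27.2031,-26.6340)
T_A = V + ((C−V)·d_A)·d_A = V + 3.2641·d_A = (-21.4260,-24.7986)
T_B = V + ((C−V)·d_B)·d_B = V + 3.2641·d_B = (-22.4908,-30.4469)
sweep = 180° − θ = 56.6035°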